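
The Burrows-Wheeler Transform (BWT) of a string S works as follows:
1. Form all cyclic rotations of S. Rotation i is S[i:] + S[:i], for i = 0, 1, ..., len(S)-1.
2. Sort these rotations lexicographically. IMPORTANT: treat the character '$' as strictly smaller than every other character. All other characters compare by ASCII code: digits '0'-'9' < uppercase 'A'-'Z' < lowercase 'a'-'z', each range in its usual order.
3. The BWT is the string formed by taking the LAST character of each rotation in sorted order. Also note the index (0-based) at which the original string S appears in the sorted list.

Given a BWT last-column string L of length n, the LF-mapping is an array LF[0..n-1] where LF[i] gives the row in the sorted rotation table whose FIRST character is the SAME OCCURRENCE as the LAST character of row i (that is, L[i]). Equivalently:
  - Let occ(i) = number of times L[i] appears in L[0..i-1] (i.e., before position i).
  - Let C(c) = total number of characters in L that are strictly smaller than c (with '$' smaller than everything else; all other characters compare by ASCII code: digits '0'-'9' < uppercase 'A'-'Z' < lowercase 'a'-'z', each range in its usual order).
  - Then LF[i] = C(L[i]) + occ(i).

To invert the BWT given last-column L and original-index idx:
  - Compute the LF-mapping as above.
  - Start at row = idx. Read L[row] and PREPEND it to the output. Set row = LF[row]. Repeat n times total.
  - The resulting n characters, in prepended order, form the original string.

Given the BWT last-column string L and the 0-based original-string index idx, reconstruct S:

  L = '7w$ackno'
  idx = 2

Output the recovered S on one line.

Answer: acknow7$

Derivation:
LF mapping: 1 7 0 2 3 4 5 6
Walk LF starting at row 2, prepending L[row]:
  step 1: row=2, L[2]='$', prepend. Next row=LF[2]=0
  step 2: row=0, L[0]='7', prepend. Next row=LF[0]=1
  step 3: row=1, L[1]='w', prepend. Next row=LF[1]=7
  step 4: row=7, L[7]='o', prepend. Next row=LF[7]=6
  step 5: row=6, L[6]='n', prepend. Next row=LF[6]=5
  step 6: row=5, L[5]='k', prepend. Next row=LF[5]=4
  step 7: row=4, L[4]='c', prepend. Next row=LF[4]=3
  step 8: row=3, L[3]='a', prepend. Next row=LF[3]=2
Reversed output: acknow7$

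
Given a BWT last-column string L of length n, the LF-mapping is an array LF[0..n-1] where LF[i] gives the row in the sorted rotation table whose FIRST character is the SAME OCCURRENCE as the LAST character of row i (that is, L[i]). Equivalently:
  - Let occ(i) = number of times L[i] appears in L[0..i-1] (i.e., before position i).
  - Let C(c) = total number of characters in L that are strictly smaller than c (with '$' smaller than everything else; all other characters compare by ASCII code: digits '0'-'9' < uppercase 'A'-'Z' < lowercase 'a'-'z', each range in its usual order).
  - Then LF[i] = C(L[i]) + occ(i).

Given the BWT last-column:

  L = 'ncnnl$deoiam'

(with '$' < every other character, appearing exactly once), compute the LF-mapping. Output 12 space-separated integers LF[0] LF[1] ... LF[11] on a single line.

Answer: 8 2 9 10 6 0 3 4 11 5 1 7

Derivation:
Char counts: '$':1, 'a':1, 'c':1, 'd':1, 'e':1, 'i':1, 'l':1, 'm':1, 'n':3, 'o':1
C (first-col start): C('$')=0, C('a')=1, C('c')=2, C('d')=3, C('e')=4, C('i')=5, C('l')=6, C('m')=7, C('n')=8, C('o')=11
L[0]='n': occ=0, LF[0]=C('n')+0=8+0=8
L[1]='c': occ=0, LF[1]=C('c')+0=2+0=2
L[2]='n': occ=1, LF[2]=C('n')+1=8+1=9
L[3]='n': occ=2, LF[3]=C('n')+2=8+2=10
L[4]='l': occ=0, LF[4]=C('l')+0=6+0=6
L[5]='$': occ=0, LF[5]=C('$')+0=0+0=0
L[6]='d': occ=0, LF[6]=C('d')+0=3+0=3
L[7]='e': occ=0, LF[7]=C('e')+0=4+0=4
L[8]='o': occ=0, LF[8]=C('o')+0=11+0=11
L[9]='i': occ=0, LF[9]=C('i')+0=5+0=5
L[10]='a': occ=0, LF[10]=C('a')+0=1+0=1
L[11]='m': occ=0, LF[11]=C('m')+0=7+0=7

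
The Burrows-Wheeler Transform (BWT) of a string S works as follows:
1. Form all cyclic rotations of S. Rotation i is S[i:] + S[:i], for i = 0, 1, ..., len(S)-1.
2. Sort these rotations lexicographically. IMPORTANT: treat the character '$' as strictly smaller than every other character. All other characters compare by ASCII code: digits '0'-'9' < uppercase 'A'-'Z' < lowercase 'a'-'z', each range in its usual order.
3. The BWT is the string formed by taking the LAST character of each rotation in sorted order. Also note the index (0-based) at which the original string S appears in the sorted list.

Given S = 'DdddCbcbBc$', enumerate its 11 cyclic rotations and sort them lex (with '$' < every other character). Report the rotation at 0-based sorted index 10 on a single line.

Answer: dddCbcbBc$D

Derivation:
All 11 rotations (rotation i = S[i:]+S[:i]):
  rot[0] = DdddCbcbBc$
  rot[1] = dddCbcbBc$D
  rot[2] = ddCbcbBc$Dd
  rot[3] = dCbcbBc$Ddd
  rot[4] = CbcbBc$Dddd
  rot[5] = bcbBc$DdddC
  rot[6] = cbBc$DdddCb
  rot[7] = bBc$DdddCbc
  rot[8] = Bc$DdddCbcb
  rot[9] = c$DdddCbcbB
  rot[10] = $DdddCbcbBc
Sorted (with $ < everything):
  sorted[0] = $DdddCbcbBc
  sorted[1] = Bc$DdddCbcb
  sorted[2] = CbcbBc$Dddd
  sorted[3] = DdddCbcbBc$
  sorted[4] = bBc$DdddCbc
  sorted[5] = bcbBc$DdddC
  sorted[6] = c$DdddCbcbB
  sorted[7] = cbBc$DdddCb
  sorted[8] = dCbcbBc$Ddd
  sorted[9] = ddCbcbBc$Dd
  sorted[10] = dddCbcbBc$D
sorted[10] = dddCbcbBc$D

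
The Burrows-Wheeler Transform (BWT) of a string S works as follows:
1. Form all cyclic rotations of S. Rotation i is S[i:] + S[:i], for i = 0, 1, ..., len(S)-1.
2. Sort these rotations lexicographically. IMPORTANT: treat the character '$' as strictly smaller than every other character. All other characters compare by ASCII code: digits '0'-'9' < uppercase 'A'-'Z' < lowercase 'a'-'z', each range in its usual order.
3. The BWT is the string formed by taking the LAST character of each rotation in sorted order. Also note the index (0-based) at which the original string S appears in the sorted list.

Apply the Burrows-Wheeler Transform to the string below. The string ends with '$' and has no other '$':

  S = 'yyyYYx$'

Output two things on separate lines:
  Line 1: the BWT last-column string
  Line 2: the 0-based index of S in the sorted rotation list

Answer: xyYYyy$
6

Derivation:
All 7 rotations (rotation i = S[i:]+S[:i]):
  rot[0] = yyyYYx$
  rot[1] = yyYYx$y
  rot[2] = yYYx$yy
  rot[3] = YYx$yyy
  rot[4] = Yx$yyyY
  rot[5] = x$yyyYY
  rot[6] = $yyyYYx
Sorted (with $ < everything):
  sorted[0] = $yyyYYx  (last char: 'x')
  sorted[1] = YYx$yyy  (last char: 'y')
  sorted[2] = Yx$yyyY  (last char: 'Y')
  sorted[3] = x$yyyYY  (last char: 'Y')
  sorted[4] = yYYx$yy  (last char: 'y')
  sorted[5] = yyYYx$y  (last char: 'y')
  sorted[6] = yyyYYx$  (last char: '$')
Last column: xyYYyy$
Original string S is at sorted index 6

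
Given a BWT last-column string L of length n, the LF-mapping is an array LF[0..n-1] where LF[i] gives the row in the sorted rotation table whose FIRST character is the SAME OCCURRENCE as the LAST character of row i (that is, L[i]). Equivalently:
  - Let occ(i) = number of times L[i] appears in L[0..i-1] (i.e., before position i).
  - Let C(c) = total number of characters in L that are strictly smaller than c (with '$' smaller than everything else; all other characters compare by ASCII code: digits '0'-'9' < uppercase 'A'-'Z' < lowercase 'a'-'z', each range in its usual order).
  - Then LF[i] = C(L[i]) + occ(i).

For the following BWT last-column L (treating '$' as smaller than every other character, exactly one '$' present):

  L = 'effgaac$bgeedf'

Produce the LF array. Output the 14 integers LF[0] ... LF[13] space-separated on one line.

Char counts: '$':1, 'a':2, 'b':1, 'c':1, 'd':1, 'e':3, 'f':3, 'g':2
C (first-col start): C('$')=0, C('a')=1, C('b')=3, C('c')=4, C('d')=5, C('e')=6, C('f')=9, C('g')=12
L[0]='e': occ=0, LF[0]=C('e')+0=6+0=6
L[1]='f': occ=0, LF[1]=C('f')+0=9+0=9
L[2]='f': occ=1, LF[2]=C('f')+1=9+1=10
L[3]='g': occ=0, LF[3]=C('g')+0=12+0=12
L[4]='a': occ=0, LF[4]=C('a')+0=1+0=1
L[5]='a': occ=1, LF[5]=C('a')+1=1+1=2
L[6]='c': occ=0, LF[6]=C('c')+0=4+0=4
L[7]='$': occ=0, LF[7]=C('$')+0=0+0=0
L[8]='b': occ=0, LF[8]=C('b')+0=3+0=3
L[9]='g': occ=1, LF[9]=C('g')+1=12+1=13
L[10]='e': occ=1, LF[10]=C('e')+1=6+1=7
L[11]='e': occ=2, LF[11]=C('e')+2=6+2=8
L[12]='d': occ=0, LF[12]=C('d')+0=5+0=5
L[13]='f': occ=2, LF[13]=C('f')+2=9+2=11

Answer: 6 9 10 12 1 2 4 0 3 13 7 8 5 11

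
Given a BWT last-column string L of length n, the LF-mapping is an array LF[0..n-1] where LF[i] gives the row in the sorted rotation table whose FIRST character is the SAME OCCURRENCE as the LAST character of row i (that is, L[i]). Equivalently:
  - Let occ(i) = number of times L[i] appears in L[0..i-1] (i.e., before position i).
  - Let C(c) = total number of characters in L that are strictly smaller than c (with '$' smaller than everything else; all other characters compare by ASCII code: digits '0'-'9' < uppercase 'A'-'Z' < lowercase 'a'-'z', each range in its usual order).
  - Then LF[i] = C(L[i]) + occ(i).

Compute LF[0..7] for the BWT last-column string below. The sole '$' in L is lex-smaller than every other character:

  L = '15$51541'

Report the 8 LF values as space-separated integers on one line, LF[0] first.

Char counts: '$':1, '1':3, '4':1, '5':3
C (first-col start): C('$')=0, C('1')=1, C('4')=4, C('5')=5
L[0]='1': occ=0, LF[0]=C('1')+0=1+0=1
L[1]='5': occ=0, LF[1]=C('5')+0=5+0=5
L[2]='$': occ=0, LF[2]=C('$')+0=0+0=0
L[3]='5': occ=1, LF[3]=C('5')+1=5+1=6
L[4]='1': occ=1, LF[4]=C('1')+1=1+1=2
L[5]='5': occ=2, LF[5]=C('5')+2=5+2=7
L[6]='4': occ=0, LF[6]=C('4')+0=4+0=4
L[7]='1': occ=2, LF[7]=C('1')+2=1+2=3

Answer: 1 5 0 6 2 7 4 3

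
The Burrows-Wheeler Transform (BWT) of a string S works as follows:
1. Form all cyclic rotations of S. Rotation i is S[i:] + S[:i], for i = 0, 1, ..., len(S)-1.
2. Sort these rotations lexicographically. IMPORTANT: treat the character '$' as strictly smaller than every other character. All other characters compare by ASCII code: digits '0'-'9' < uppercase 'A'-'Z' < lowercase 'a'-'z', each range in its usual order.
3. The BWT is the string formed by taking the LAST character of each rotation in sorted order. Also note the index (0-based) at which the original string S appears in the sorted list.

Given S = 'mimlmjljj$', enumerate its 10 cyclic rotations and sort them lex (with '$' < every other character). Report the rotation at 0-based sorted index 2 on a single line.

Answer: j$mimlmjlj

Derivation:
All 10 rotations (rotation i = S[i:]+S[:i]):
  rot[0] = mimlmjljj$
  rot[1] = imlmjljj$m
  rot[2] = mlmjljj$mi
  rot[3] = lmjljj$mim
  rot[4] = mjljj$miml
  rot[5] = jljj$mimlm
  rot[6] = ljj$mimlmj
  rot[7] = jj$mimlmjl
  rot[8] = j$mimlmjlj
  rot[9] = $mimlmjljj
Sorted (with $ < everything):
  sorted[0] = $mimlmjljj
  sorted[1] = imlmjljj$m
  sorted[2] = j$mimlmjlj
  sorted[3] = jj$mimlmjl
  sorted[4] = jljj$mimlm
  sorted[5] = ljj$mimlmj
  sorted[6] = lmjljj$mim
  sorted[7] = mimlmjljj$
  sorted[8] = mjljj$miml
  sorted[9] = mlmjljj$mi
sorted[2] = j$mimlmjlj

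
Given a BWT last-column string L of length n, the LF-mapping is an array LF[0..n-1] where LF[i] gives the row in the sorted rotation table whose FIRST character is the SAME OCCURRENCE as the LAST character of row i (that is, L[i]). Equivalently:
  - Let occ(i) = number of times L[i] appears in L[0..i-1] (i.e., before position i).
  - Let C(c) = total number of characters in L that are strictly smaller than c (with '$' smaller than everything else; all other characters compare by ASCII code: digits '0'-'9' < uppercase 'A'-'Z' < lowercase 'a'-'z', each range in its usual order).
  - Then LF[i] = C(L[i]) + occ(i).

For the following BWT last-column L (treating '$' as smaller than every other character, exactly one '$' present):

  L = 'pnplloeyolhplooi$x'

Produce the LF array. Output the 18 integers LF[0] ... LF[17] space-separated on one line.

Char counts: '$':1, 'e':1, 'h':1, 'i':1, 'l':4, 'n':1, 'o':4, 'p':3, 'x':1, 'y':1
C (first-col start): C('$')=0, C('e')=1, C('h')=2, C('i')=3, C('l')=4, C('n')=8, C('o')=9, C('p')=13, C('x')=16, C('y')=17
L[0]='p': occ=0, LF[0]=C('p')+0=13+0=13
L[1]='n': occ=0, LF[1]=C('n')+0=8+0=8
L[2]='p': occ=1, LF[2]=C('p')+1=13+1=14
L[3]='l': occ=0, LF[3]=C('l')+0=4+0=4
L[4]='l': occ=1, LF[4]=C('l')+1=4+1=5
L[5]='o': occ=0, LF[5]=C('o')+0=9+0=9
L[6]='e': occ=0, LF[6]=C('e')+0=1+0=1
L[7]='y': occ=0, LF[7]=C('y')+0=17+0=17
L[8]='o': occ=1, LF[8]=C('o')+1=9+1=10
L[9]='l': occ=2, LF[9]=C('l')+2=4+2=6
L[10]='h': occ=0, LF[10]=C('h')+0=2+0=2
L[11]='p': occ=2, LF[11]=C('p')+2=13+2=15
L[12]='l': occ=3, LF[12]=C('l')+3=4+3=7
L[13]='o': occ=2, LF[13]=C('o')+2=9+2=11
L[14]='o': occ=3, LF[14]=C('o')+3=9+3=12
L[15]='i': occ=0, LF[15]=C('i')+0=3+0=3
L[16]='$': occ=0, LF[16]=C('$')+0=0+0=0
L[17]='x': occ=0, LF[17]=C('x')+0=16+0=16

Answer: 13 8 14 4 5 9 1 17 10 6 2 15 7 11 12 3 0 16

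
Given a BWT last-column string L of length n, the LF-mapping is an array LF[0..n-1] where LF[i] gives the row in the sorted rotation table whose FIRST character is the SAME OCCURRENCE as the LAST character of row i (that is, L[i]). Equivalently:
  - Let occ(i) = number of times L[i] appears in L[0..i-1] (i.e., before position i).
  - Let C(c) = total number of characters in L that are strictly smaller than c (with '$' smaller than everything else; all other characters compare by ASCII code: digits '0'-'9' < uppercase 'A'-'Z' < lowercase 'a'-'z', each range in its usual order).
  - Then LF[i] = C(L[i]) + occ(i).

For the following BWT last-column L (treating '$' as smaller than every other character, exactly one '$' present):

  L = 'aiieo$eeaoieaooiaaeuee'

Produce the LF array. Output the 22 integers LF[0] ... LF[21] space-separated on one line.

Answer: 1 13 14 6 17 0 7 8 2 18 15 9 3 19 20 16 4 5 10 21 11 12

Derivation:
Char counts: '$':1, 'a':5, 'e':7, 'i':4, 'o':4, 'u':1
C (first-col start): C('$')=0, C('a')=1, C('e')=6, C('i')=13, C('o')=17, C('u')=21
L[0]='a': occ=0, LF[0]=C('a')+0=1+0=1
L[1]='i': occ=0, LF[1]=C('i')+0=13+0=13
L[2]='i': occ=1, LF[2]=C('i')+1=13+1=14
L[3]='e': occ=0, LF[3]=C('e')+0=6+0=6
L[4]='o': occ=0, LF[4]=C('o')+0=17+0=17
L[5]='$': occ=0, LF[5]=C('$')+0=0+0=0
L[6]='e': occ=1, LF[6]=C('e')+1=6+1=7
L[7]='e': occ=2, LF[7]=C('e')+2=6+2=8
L[8]='a': occ=1, LF[8]=C('a')+1=1+1=2
L[9]='o': occ=1, LF[9]=C('o')+1=17+1=18
L[10]='i': occ=2, LF[10]=C('i')+2=13+2=15
L[11]='e': occ=3, LF[11]=C('e')+3=6+3=9
L[12]='a': occ=2, LF[12]=C('a')+2=1+2=3
L[13]='o': occ=2, LF[13]=C('o')+2=17+2=19
L[14]='o': occ=3, LF[14]=C('o')+3=17+3=20
L[15]='i': occ=3, LF[15]=C('i')+3=13+3=16
L[16]='a': occ=3, LF[16]=C('a')+3=1+3=4
L[17]='a': occ=4, LF[17]=C('a')+4=1+4=5
L[18]='e': occ=4, LF[18]=C('e')+4=6+4=10
L[19]='u': occ=0, LF[19]=C('u')+0=21+0=21
L[20]='e': occ=5, LF[20]=C('e')+5=6+5=11
L[21]='e': occ=6, LF[21]=C('e')+6=6+6=12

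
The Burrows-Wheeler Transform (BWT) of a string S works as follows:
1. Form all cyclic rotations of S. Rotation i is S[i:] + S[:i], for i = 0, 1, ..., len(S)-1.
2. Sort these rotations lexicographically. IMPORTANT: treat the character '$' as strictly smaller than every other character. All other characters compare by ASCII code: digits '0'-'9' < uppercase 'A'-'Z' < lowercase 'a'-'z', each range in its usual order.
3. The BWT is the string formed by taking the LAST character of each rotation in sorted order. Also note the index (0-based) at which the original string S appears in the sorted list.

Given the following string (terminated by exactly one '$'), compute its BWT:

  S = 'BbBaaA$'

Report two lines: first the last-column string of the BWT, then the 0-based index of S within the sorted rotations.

All 7 rotations (rotation i = S[i:]+S[:i]):
  rot[0] = BbBaaA$
  rot[1] = bBaaA$B
  rot[2] = BaaA$Bb
  rot[3] = aaA$BbB
  rot[4] = aA$BbBa
  rot[5] = A$BbBaa
  rot[6] = $BbBaaA
Sorted (with $ < everything):
  sorted[0] = $BbBaaA  (last char: 'A')
  sorted[1] = A$BbBaa  (last char: 'a')
  sorted[2] = BaaA$Bb  (last char: 'b')
  sorted[3] = BbBaaA$  (last char: '$')
  sorted[4] = aA$BbBa  (last char: 'a')
  sorted[5] = aaA$BbB  (last char: 'B')
  sorted[6] = bBaaA$B  (last char: 'B')
Last column: Aab$aBB
Original string S is at sorted index 3

Answer: Aab$aBB
3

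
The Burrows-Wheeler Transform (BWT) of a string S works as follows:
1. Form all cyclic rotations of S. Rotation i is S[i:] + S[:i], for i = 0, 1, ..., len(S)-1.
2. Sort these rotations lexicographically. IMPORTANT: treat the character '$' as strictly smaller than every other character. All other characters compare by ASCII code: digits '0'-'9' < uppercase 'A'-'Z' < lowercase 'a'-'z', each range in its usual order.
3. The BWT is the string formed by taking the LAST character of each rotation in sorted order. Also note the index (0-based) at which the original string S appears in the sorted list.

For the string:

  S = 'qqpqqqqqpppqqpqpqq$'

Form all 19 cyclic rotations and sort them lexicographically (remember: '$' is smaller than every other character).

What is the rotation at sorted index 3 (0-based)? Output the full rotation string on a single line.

Answer: pqpqq$qqpqqqqqpppqq

Derivation:
All 19 rotations (rotation i = S[i:]+S[:i]):
  rot[0] = qqpqqqqqpppqqpqpqq$
  rot[1] = qpqqqqqpppqqpqpqq$q
  rot[2] = pqqqqqpppqqpqpqq$qq
  rot[3] = qqqqqpppqqpqpqq$qqp
  rot[4] = qqqqpppqqpqpqq$qqpq
  rot[5] = qqqpppqqpqpqq$qqpqq
  rot[6] = qqpppqqpqpqq$qqpqqq
  rot[7] = qpppqqpqpqq$qqpqqqq
  rot[8] = pppqqpqpqq$qqpqqqqq
  rot[9] = ppqqpqpqq$qqpqqqqqp
  rot[10] = pqqpqpqq$qqpqqqqqpp
  rot[11] = qqpqpqq$qqpqqqqqppp
  rot[12] = qpqpqq$qqpqqqqqpppq
  rot[13] = pqpqq$qqpqqqqqpppqq
  rot[14] = qpqq$qqpqqqqqpppqqp
  rot[15] = pqq$qqpqqqqqpppqqpq
  rot[16] = qq$qqpqqqqqpppqqpqp
  rot[17] = q$qqpqqqqqpppqqpqpq
  rot[18] = $qqpqqqqqpppqqpqpqq
Sorted (with $ < everything):
  sorted[0] = $qqpqqqqqpppqqpqpqq
  sorted[1] = pppqqpqpqq$qqpqqqqq
  sorted[2] = ppqqpqpqq$qqpqqqqqp
  sorted[3] = pqpqq$qqpqqqqqpppqq
  sorted[4] = pqq$qqpqqqqqpppqqpq
  sorted[5] = pqqpqpqq$qqpqqqqqpp
  sorted[6] = pqqqqqpppqqpqpqq$qq
  sorted[7] = q$qqpqqqqqpppqqpqpq
  sorted[8] = qpppqqpqpqq$qqpqqqq
  sorted[9] = qpqpqq$qqpqqqqqpppq
  sorted[10] = qpqq$qqpqqqqqpppqqp
  sorted[11] = qpqqqqqpppqqpqpqq$q
  sorted[12] = qq$qqpqqqqqpppqqpqp
  sorted[13] = qqpppqqpqpqq$qqpqqq
  sorted[14] = qqpqpqq$qqpqqqqqppp
  sorted[15] = qqpqqqqqpppqqpqpqq$
  sorted[16] = qqqpppqqpqpqq$qqpqq
  sorted[17] = qqqqpppqqpqpqq$qqpq
  sorted[18] = qqqqqpppqqpqpqq$qqp
sorted[3] = pqpqq$qqpqqqqqpppqq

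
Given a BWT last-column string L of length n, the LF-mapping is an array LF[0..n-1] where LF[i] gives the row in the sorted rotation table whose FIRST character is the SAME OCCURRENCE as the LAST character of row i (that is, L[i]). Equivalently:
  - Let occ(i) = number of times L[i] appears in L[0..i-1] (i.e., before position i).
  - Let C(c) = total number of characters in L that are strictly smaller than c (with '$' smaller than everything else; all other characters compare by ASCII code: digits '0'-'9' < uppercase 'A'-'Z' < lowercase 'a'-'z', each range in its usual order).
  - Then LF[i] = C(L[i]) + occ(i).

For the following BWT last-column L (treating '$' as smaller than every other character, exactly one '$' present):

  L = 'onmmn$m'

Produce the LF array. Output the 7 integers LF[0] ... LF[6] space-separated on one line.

Char counts: '$':1, 'm':3, 'n':2, 'o':1
C (first-col start): C('$')=0, C('m')=1, C('n')=4, C('o')=6
L[0]='o': occ=0, LF[0]=C('o')+0=6+0=6
L[1]='n': occ=0, LF[1]=C('n')+0=4+0=4
L[2]='m': occ=0, LF[2]=C('m')+0=1+0=1
L[3]='m': occ=1, LF[3]=C('m')+1=1+1=2
L[4]='n': occ=1, LF[4]=C('n')+1=4+1=5
L[5]='$': occ=0, LF[5]=C('$')+0=0+0=0
L[6]='m': occ=2, LF[6]=C('m')+2=1+2=3

Answer: 6 4 1 2 5 0 3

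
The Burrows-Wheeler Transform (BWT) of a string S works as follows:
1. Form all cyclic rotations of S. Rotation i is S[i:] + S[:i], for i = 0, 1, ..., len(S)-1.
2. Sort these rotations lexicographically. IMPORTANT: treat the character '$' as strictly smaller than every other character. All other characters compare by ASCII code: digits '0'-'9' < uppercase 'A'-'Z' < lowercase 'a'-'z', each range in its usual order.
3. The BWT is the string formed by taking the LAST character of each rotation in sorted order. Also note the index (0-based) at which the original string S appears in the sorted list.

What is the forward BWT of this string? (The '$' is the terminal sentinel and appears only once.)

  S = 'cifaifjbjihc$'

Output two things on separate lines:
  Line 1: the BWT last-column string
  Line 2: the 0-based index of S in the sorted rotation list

All 13 rotations (rotation i = S[i:]+S[:i]):
  rot[0] = cifaifjbjihc$
  rot[1] = ifaifjbjihc$c
  rot[2] = faifjbjihc$ci
  rot[3] = aifjbjihc$cif
  rot[4] = ifjbjihc$cifa
  rot[5] = fjbjihc$cifai
  rot[6] = jbjihc$cifaif
  rot[7] = bjihc$cifaifj
  rot[8] = jihc$cifaifjb
  rot[9] = ihc$cifaifjbj
  rot[10] = hc$cifaifjbji
  rot[11] = c$cifaifjbjih
  rot[12] = $cifaifjbjihc
Sorted (with $ < everything):
  sorted[0] = $cifaifjbjihc  (last char: 'c')
  sorted[1] = aifjbjihc$cif  (last char: 'f')
  sorted[2] = bjihc$cifaifj  (last char: 'j')
  sorted[3] = c$cifaifjbjih  (last char: 'h')
  sorted[4] = cifaifjbjihc$  (last char: '$')
  sorted[5] = faifjbjihc$ci  (last char: 'i')
  sorted[6] = fjbjihc$cifai  (last char: 'i')
  sorted[7] = hc$cifaifjbji  (last char: 'i')
  sorted[8] = ifaifjbjihc$c  (last char: 'c')
  sorted[9] = ifjbjihc$cifa  (last char: 'a')
  sorted[10] = ihc$cifaifjbj  (last char: 'j')
  sorted[11] = jbjihc$cifaif  (last char: 'f')
  sorted[12] = jihc$cifaifjb  (last char: 'b')
Last column: cfjh$iiicajfb
Original string S is at sorted index 4

Answer: cfjh$iiicajfb
4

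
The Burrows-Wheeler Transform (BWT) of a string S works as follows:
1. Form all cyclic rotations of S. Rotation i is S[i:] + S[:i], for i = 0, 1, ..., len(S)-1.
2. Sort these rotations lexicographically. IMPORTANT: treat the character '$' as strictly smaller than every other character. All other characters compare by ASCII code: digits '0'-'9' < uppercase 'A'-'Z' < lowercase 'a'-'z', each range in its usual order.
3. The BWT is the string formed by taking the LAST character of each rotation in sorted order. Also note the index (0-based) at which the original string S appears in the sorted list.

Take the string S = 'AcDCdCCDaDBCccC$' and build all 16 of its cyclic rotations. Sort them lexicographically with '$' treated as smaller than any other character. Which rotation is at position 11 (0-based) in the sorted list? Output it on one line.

All 16 rotations (rotation i = S[i:]+S[:i]):
  rot[0] = AcDCdCCDaDBCccC$
  rot[1] = cDCdCCDaDBCccC$A
  rot[2] = DCdCCDaDBCccC$Ac
  rot[3] = CdCCDaDBCccC$AcD
  rot[4] = dCCDaDBCccC$AcDC
  rot[5] = CCDaDBCccC$AcDCd
  rot[6] = CDaDBCccC$AcDCdC
  rot[7] = DaDBCccC$AcDCdCC
  rot[8] = aDBCccC$AcDCdCCD
  rot[9] = DBCccC$AcDCdCCDa
  rot[10] = BCccC$AcDCdCCDaD
  rot[11] = CccC$AcDCdCCDaDB
  rot[12] = ccC$AcDCdCCDaDBC
  rot[13] = cC$AcDCdCCDaDBCc
  rot[14] = C$AcDCdCCDaDBCcc
  rot[15] = $AcDCdCCDaDBCccC
Sorted (with $ < everything):
  sorted[0] = $AcDCdCCDaDBCccC
  sorted[1] = AcDCdCCDaDBCccC$
  sorted[2] = BCccC$AcDCdCCDaD
  sorted[3] = C$AcDCdCCDaDBCcc
  sorted[4] = CCDaDBCccC$AcDCd
  sorted[5] = CDaDBCccC$AcDCdC
  sorted[6] = CccC$AcDCdCCDaDB
  sorted[7] = CdCCDaDBCccC$AcD
  sorted[8] = DBCccC$AcDCdCCDa
  sorted[9] = DCdCCDaDBCccC$Ac
  sorted[10] = DaDBCccC$AcDCdCC
  sorted[11] = aDBCccC$AcDCdCCD
  sorted[12] = cC$AcDCdCCDaDBCc
  sorted[13] = cDCdCCDaDBCccC$A
  sorted[14] = ccC$AcDCdCCDaDBC
  sorted[15] = dCCDaDBCccC$AcDC
sorted[11] = aDBCccC$AcDCdCCD

Answer: aDBCccC$AcDCdCCD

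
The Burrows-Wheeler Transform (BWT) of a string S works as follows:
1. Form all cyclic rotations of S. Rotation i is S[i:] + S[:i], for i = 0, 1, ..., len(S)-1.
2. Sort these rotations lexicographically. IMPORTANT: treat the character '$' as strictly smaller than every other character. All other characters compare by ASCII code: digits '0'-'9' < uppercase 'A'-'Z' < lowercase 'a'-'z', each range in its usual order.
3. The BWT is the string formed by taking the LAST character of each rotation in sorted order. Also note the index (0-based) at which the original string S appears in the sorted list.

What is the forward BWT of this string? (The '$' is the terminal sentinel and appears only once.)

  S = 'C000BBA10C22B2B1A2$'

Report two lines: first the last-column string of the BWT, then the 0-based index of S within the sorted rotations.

All 19 rotations (rotation i = S[i:]+S[:i]):
  rot[0] = C000BBA10C22B2B1A2$
  rot[1] = 000BBA10C22B2B1A2$C
  rot[2] = 00BBA10C22B2B1A2$C0
  rot[3] = 0BBA10C22B2B1A2$C00
  rot[4] = BBA10C22B2B1A2$C000
  rot[5] = BA10C22B2B1A2$C000B
  rot[6] = A10C22B2B1A2$C000BB
  rot[7] = 10C22B2B1A2$C000BBA
  rot[8] = 0C22B2B1A2$C000BBA1
  rot[9] = C22B2B1A2$C000BBA10
  rot[10] = 22B2B1A2$C000BBA10C
  rot[11] = 2B2B1A2$C000BBA10C2
  rot[12] = B2B1A2$C000BBA10C22
  rot[13] = 2B1A2$C000BBA10C22B
  rot[14] = B1A2$C000BBA10C22B2
  rot[15] = 1A2$C000BBA10C22B2B
  rot[16] = A2$C000BBA10C22B2B1
  rot[17] = 2$C000BBA10C22B2B1A
  rot[18] = $C000BBA10C22B2B1A2
Sorted (with $ < everything):
  sorted[0] = $C000BBA10C22B2B1A2  (last char: '2')
  sorted[1] = 000BBA10C22B2B1A2$C  (last char: 'C')
  sorted[2] = 00BBA10C22B2B1A2$C0  (last char: '0')
  sorted[3] = 0BBA10C22B2B1A2$C00  (last char: '0')
  sorted[4] = 0C22B2B1A2$C000BBA1  (last char: '1')
  sorted[5] = 10C22B2B1A2$C000BBA  (last char: 'A')
  sorted[6] = 1A2$C000BBA10C22B2B  (last char: 'B')
  sorted[7] = 2$C000BBA10C22B2B1A  (last char: 'A')
  sorted[8] = 22B2B1A2$C000BBA10C  (last char: 'C')
  sorted[9] = 2B1A2$C000BBA10C22B  (last char: 'B')
  sorted[10] = 2B2B1A2$C000BBA10C2  (last char: '2')
  sorted[11] = A10C22B2B1A2$C000BB  (last char: 'B')
  sorted[12] = A2$C000BBA10C22B2B1  (last char: '1')
  sorted[13] = B1A2$C000BBA10C22B2  (last char: '2')
  sorted[14] = B2B1A2$C000BBA10C22  (last char: '2')
  sorted[15] = BA10C22B2B1A2$C000B  (last char: 'B')
  sorted[16] = BBA10C22B2B1A2$C000  (last char: '0')
  sorted[17] = C000BBA10C22B2B1A2$  (last char: '$')
  sorted[18] = C22B2B1A2$C000BBA10  (last char: '0')
Last column: 2C001ABACB2B122B0$0
Original string S is at sorted index 17

Answer: 2C001ABACB2B122B0$0
17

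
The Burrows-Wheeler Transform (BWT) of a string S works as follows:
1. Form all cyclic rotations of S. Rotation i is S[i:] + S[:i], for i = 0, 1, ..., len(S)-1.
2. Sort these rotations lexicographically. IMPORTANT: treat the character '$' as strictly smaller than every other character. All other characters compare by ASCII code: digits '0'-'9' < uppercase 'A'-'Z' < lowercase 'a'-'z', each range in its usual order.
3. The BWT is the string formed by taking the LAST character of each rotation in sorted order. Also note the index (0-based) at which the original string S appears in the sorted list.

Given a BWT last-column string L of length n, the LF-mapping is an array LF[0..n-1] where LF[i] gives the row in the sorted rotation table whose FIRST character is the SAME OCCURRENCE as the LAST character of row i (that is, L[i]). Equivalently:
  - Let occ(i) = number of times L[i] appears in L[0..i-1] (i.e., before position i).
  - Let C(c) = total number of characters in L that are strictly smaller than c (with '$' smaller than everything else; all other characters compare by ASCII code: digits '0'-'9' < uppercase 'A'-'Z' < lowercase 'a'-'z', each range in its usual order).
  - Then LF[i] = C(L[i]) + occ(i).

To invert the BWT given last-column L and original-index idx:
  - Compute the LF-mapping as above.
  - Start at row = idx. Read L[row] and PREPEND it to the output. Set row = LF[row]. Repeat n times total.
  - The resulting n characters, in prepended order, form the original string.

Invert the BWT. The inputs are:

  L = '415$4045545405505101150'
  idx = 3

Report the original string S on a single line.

LF mapping: 10 6 15 0 11 1 12 16 17 13 18 14 2 19 20 3 21 7 4 8 9 22 5
Walk LF starting at row 3, prepending L[row]:
  step 1: row=3, L[3]='$', prepend. Next row=LF[3]=0
  step 2: row=0, L[0]='4', prepend. Next row=LF[0]=10
  step 3: row=10, L[10]='5', prepend. Next row=LF[10]=18
  step 4: row=18, L[18]='0', prepend. Next row=LF[18]=4
  step 5: row=4, L[4]='4', prepend. Next row=LF[4]=11
  step 6: row=11, L[11]='4', prepend. Next row=LF[11]=14
  step 7: row=14, L[14]='5', prepend. Next row=LF[14]=20
  step 8: row=20, L[20]='1', prepend. Next row=LF[20]=9
  step 9: row=9, L[9]='4', prepend. Next row=LF[9]=13
  step 10: row=13, L[13]='5', prepend. Next row=LF[13]=19
  step 11: row=19, L[19]='1', prepend. Next row=LF[19]=8
  step 12: row=8, L[8]='5', prepend. Next row=LF[8]=17
  step 13: row=17, L[17]='1', prepend. Next row=LF[17]=7
  step 14: row=7, L[7]='5', prepend. Next row=LF[7]=16
  step 15: row=16, L[16]='5', prepend. Next row=LF[16]=21
  step 16: row=21, L[21]='5', prepend. Next row=LF[21]=22
  step 17: row=22, L[22]='0', prepend. Next row=LF[22]=5
  step 18: row=5, L[5]='0', prepend. Next row=LF[5]=1
  step 19: row=1, L[1]='1', prepend. Next row=LF[1]=6
  step 20: row=6, L[6]='4', prepend. Next row=LF[6]=12
  step 21: row=12, L[12]='0', prepend. Next row=LF[12]=2
  step 22: row=2, L[2]='5', prepend. Next row=LF[2]=15
  step 23: row=15, L[15]='0', prepend. Next row=LF[15]=3
Reversed output: 0504100555151541544054$

Answer: 0504100555151541544054$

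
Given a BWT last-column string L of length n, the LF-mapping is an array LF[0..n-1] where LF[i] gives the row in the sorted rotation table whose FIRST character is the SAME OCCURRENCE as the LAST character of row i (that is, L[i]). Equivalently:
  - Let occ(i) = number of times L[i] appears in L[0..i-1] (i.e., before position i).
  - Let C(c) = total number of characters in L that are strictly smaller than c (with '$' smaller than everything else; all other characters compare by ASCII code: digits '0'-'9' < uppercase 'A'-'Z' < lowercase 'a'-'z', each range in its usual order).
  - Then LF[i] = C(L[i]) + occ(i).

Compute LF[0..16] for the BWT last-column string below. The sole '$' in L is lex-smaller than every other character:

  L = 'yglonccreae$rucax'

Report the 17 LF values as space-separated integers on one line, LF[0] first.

Char counts: '$':1, 'a':2, 'c':3, 'e':2, 'g':1, 'l':1, 'n':1, 'o':1, 'r':2, 'u':1, 'x':1, 'y':1
C (first-col start): C('$')=0, C('a')=1, C('c')=3, C('e')=6, C('g')=8, C('l')=9, C('n')=10, C('o')=11, C('r')=12, C('u')=14, C('x')=15, C('y')=16
L[0]='y': occ=0, LF[0]=C('y')+0=16+0=16
L[1]='g': occ=0, LF[1]=C('g')+0=8+0=8
L[2]='l': occ=0, LF[2]=C('l')+0=9+0=9
L[3]='o': occ=0, LF[3]=C('o')+0=11+0=11
L[4]='n': occ=0, LF[4]=C('n')+0=10+0=10
L[5]='c': occ=0, LF[5]=C('c')+0=3+0=3
L[6]='c': occ=1, LF[6]=C('c')+1=3+1=4
L[7]='r': occ=0, LF[7]=C('r')+0=12+0=12
L[8]='e': occ=0, LF[8]=C('e')+0=6+0=6
L[9]='a': occ=0, LF[9]=C('a')+0=1+0=1
L[10]='e': occ=1, LF[10]=C('e')+1=6+1=7
L[11]='$': occ=0, LF[11]=C('$')+0=0+0=0
L[12]='r': occ=1, LF[12]=C('r')+1=12+1=13
L[13]='u': occ=0, LF[13]=C('u')+0=14+0=14
L[14]='c': occ=2, LF[14]=C('c')+2=3+2=5
L[15]='a': occ=1, LF[15]=C('a')+1=1+1=2
L[16]='x': occ=0, LF[16]=C('x')+0=15+0=15

Answer: 16 8 9 11 10 3 4 12 6 1 7 0 13 14 5 2 15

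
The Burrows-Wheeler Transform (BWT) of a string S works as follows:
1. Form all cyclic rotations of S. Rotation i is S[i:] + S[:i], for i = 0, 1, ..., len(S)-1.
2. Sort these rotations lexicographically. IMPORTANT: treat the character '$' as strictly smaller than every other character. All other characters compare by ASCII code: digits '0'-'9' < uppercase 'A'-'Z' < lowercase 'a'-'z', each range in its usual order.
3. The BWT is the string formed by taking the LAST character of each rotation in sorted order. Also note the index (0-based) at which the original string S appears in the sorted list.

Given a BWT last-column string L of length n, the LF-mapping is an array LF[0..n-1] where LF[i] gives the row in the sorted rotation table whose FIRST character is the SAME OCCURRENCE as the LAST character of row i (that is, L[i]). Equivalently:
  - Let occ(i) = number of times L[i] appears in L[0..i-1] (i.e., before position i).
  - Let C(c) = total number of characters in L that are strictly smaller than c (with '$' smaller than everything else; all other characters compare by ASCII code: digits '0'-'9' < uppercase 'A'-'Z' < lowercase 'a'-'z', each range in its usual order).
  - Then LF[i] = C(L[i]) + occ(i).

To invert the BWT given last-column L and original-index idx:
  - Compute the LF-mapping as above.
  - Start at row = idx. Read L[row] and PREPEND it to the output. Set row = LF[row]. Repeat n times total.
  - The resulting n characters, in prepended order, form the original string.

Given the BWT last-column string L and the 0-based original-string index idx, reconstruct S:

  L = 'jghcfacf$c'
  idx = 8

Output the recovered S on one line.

LF mapping: 9 7 8 2 5 1 3 6 0 4
Walk LF starting at row 8, prepending L[row]:
  step 1: row=8, L[8]='$', prepend. Next row=LF[8]=0
  step 2: row=0, L[0]='j', prepend. Next row=LF[0]=9
  step 3: row=9, L[9]='c', prepend. Next row=LF[9]=4
  step 4: row=4, L[4]='f', prepend. Next row=LF[4]=5
  step 5: row=5, L[5]='a', prepend. Next row=LF[5]=1
  step 6: row=1, L[1]='g', prepend. Next row=LF[1]=7
  step 7: row=7, L[7]='f', prepend. Next row=LF[7]=6
  step 8: row=6, L[6]='c', prepend. Next row=LF[6]=3
  step 9: row=3, L[3]='c', prepend. Next row=LF[3]=2
  step 10: row=2, L[2]='h', prepend. Next row=LF[2]=8
Reversed output: hccfgafcj$

Answer: hccfgafcj$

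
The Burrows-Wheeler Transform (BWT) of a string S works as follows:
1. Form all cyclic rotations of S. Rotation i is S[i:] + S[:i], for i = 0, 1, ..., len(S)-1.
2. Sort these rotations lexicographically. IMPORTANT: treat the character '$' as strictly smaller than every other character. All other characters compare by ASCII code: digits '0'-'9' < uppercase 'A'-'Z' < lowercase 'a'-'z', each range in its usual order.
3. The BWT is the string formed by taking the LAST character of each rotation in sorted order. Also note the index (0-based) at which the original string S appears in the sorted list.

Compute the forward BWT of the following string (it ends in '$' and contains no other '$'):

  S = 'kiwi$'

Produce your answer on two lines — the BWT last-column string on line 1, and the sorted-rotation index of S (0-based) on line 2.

Answer: iwk$i
3

Derivation:
All 5 rotations (rotation i = S[i:]+S[:i]):
  rot[0] = kiwi$
  rot[1] = iwi$k
  rot[2] = wi$ki
  rot[3] = i$kiw
  rot[4] = $kiwi
Sorted (with $ < everything):
  sorted[0] = $kiwi  (last char: 'i')
  sorted[1] = i$kiw  (last char: 'w')
  sorted[2] = iwi$k  (last char: 'k')
  sorted[3] = kiwi$  (last char: '$')
  sorted[4] = wi$ki  (last char: 'i')
Last column: iwk$i
Original string S is at sorted index 3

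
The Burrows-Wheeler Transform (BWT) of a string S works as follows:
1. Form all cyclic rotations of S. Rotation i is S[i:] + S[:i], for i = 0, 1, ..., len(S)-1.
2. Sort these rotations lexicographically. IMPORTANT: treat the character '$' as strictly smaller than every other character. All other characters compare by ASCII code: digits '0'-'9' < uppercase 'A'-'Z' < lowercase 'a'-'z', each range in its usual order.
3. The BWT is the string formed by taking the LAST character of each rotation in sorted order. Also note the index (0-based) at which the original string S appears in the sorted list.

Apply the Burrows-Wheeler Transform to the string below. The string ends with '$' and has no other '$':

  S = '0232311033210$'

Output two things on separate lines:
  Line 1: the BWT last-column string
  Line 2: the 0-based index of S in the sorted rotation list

All 14 rotations (rotation i = S[i:]+S[:i]):
  rot[0] = 0232311033210$
  rot[1] = 232311033210$0
  rot[2] = 32311033210$02
  rot[3] = 2311033210$023
  rot[4] = 311033210$0232
  rot[5] = 11033210$02323
  rot[6] = 1033210$023231
  rot[7] = 033210$0232311
  rot[8] = 33210$02323110
  rot[9] = 3210$023231103
  rot[10] = 210$0232311033
  rot[11] = 10$02323110332
  rot[12] = 0$023231103321
  rot[13] = $0232311033210
Sorted (with $ < everything):
  sorted[0] = $0232311033210  (last char: '0')
  sorted[1] = 0$023231103321  (last char: '1')
  sorted[2] = 0232311033210$  (last char: '$')
  sorted[3] = 033210$0232311  (last char: '1')
  sorted[4] = 10$02323110332  (last char: '2')
  sorted[5] = 1033210$023231  (last char: '1')
  sorted[6] = 11033210$02323  (last char: '3')
  sorted[7] = 210$0232311033  (last char: '3')
  sorted[8] = 2311033210$023  (last char: '3')
  sorted[9] = 232311033210$0  (last char: '0')
  sorted[10] = 311033210$0232  (last char: '2')
  sorted[11] = 3210$023231103  (last char: '3')
  sorted[12] = 32311033210$02  (last char: '2')
  sorted[13] = 33210$02323110  (last char: '0')
Last column: 01$12133302320
Original string S is at sorted index 2

Answer: 01$12133302320
2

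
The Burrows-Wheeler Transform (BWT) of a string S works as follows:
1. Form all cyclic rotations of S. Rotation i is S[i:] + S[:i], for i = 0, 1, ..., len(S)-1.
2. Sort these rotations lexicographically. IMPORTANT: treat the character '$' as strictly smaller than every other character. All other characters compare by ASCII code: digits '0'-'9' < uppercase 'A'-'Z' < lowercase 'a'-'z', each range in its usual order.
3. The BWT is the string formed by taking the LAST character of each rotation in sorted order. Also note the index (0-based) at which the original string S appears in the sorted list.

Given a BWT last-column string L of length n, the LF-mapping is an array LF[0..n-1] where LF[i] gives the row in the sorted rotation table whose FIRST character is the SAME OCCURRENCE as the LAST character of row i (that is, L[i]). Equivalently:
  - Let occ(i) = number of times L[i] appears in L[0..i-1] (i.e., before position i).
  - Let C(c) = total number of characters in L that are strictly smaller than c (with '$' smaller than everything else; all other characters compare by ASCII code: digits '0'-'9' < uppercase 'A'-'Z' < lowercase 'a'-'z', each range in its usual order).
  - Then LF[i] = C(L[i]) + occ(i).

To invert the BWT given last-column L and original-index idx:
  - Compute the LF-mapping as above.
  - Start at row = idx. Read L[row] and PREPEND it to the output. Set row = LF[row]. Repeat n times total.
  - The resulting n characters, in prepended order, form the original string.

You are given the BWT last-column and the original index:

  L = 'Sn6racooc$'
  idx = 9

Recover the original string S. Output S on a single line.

LF mapping: 2 6 1 9 3 4 7 8 5 0
Walk LF starting at row 9, prepending L[row]:
  step 1: row=9, L[9]='$', prepend. Next row=LF[9]=0
  step 2: row=0, L[0]='S', prepend. Next row=LF[0]=2
  step 3: row=2, L[2]='6', prepend. Next row=LF[2]=1
  step 4: row=1, L[1]='n', prepend. Next row=LF[1]=6
  step 5: row=6, L[6]='o', prepend. Next row=LF[6]=7
  step 6: row=7, L[7]='o', prepend. Next row=LF[7]=8
  step 7: row=8, L[8]='c', prepend. Next row=LF[8]=5
  step 8: row=5, L[5]='c', prepend. Next row=LF[5]=4
  step 9: row=4, L[4]='a', prepend. Next row=LF[4]=3
  step 10: row=3, L[3]='r', prepend. Next row=LF[3]=9
Reversed output: raccoon6S$

Answer: raccoon6S$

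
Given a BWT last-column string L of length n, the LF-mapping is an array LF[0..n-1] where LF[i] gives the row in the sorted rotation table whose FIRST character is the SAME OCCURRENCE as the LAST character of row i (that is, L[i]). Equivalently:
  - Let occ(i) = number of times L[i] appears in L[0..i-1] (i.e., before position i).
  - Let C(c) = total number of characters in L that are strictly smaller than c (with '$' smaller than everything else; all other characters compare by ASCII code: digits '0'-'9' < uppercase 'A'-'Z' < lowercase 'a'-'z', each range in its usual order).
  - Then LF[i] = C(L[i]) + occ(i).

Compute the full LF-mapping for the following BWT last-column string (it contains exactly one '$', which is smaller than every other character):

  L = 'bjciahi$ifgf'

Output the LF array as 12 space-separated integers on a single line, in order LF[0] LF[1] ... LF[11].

Answer: 2 11 3 8 1 7 9 0 10 4 6 5

Derivation:
Char counts: '$':1, 'a':1, 'b':1, 'c':1, 'f':2, 'g':1, 'h':1, 'i':3, 'j':1
C (first-col start): C('$')=0, C('a')=1, C('b')=2, C('c')=3, C('f')=4, C('g')=6, C('h')=7, C('i')=8, C('j')=11
L[0]='b': occ=0, LF[0]=C('b')+0=2+0=2
L[1]='j': occ=0, LF[1]=C('j')+0=11+0=11
L[2]='c': occ=0, LF[2]=C('c')+0=3+0=3
L[3]='i': occ=0, LF[3]=C('i')+0=8+0=8
L[4]='a': occ=0, LF[4]=C('a')+0=1+0=1
L[5]='h': occ=0, LF[5]=C('h')+0=7+0=7
L[6]='i': occ=1, LF[6]=C('i')+1=8+1=9
L[7]='$': occ=0, LF[7]=C('$')+0=0+0=0
L[8]='i': occ=2, LF[8]=C('i')+2=8+2=10
L[9]='f': occ=0, LF[9]=C('f')+0=4+0=4
L[10]='g': occ=0, LF[10]=C('g')+0=6+0=6
L[11]='f': occ=1, LF[11]=C('f')+1=4+1=5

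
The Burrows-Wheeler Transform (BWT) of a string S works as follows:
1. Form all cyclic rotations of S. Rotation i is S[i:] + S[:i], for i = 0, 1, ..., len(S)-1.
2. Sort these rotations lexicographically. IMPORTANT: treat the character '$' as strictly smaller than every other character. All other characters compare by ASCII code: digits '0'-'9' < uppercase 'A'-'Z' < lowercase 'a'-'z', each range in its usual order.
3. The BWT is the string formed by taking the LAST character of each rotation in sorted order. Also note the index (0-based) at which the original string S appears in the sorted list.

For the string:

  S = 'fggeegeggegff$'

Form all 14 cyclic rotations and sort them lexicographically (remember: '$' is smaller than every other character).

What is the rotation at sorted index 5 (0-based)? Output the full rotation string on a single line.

Answer: f$fggeegeggegf

Derivation:
All 14 rotations (rotation i = S[i:]+S[:i]):
  rot[0] = fggeegeggegff$
  rot[1] = ggeegeggegff$f
  rot[2] = geegeggegff$fg
  rot[3] = eegeggegff$fgg
  rot[4] = egeggegff$fgge
  rot[5] = geggegff$fggee
  rot[6] = eggegff$fggeeg
  rot[7] = ggegff$fggeege
  rot[8] = gegff$fggeegeg
  rot[9] = egff$fggeegegg
  rot[10] = gff$fggeegegge
  rot[11] = ff$fggeegeggeg
  rot[12] = f$fggeegeggegf
  rot[13] = $fggeegeggegff
Sorted (with $ < everything):
  sorted[0] = $fggeegeggegff
  sorted[1] = eegeggegff$fgg
  sorted[2] = egeggegff$fgge
  sorted[3] = egff$fggeegegg
  sorted[4] = eggegff$fggeeg
  sorted[5] = f$fggeegeggegf
  sorted[6] = ff$fggeegeggeg
  sorted[7] = fggeegeggegff$
  sorted[8] = geegeggegff$fg
  sorted[9] = gegff$fggeegeg
  sorted[10] = geggegff$fggee
  sorted[11] = gff$fggeegegge
  sorted[12] = ggeegeggegff$f
  sorted[13] = ggegff$fggeege
sorted[5] = f$fggeegeggegf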